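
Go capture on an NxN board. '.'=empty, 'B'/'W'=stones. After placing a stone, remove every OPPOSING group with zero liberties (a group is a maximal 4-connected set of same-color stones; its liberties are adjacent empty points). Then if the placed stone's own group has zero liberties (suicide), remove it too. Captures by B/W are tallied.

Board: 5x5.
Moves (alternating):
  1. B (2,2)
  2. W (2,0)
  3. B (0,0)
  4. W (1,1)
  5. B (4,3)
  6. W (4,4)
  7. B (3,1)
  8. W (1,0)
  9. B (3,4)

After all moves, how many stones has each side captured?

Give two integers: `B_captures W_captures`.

Answer: 1 0

Derivation:
Move 1: B@(2,2) -> caps B=0 W=0
Move 2: W@(2,0) -> caps B=0 W=0
Move 3: B@(0,0) -> caps B=0 W=0
Move 4: W@(1,1) -> caps B=0 W=0
Move 5: B@(4,3) -> caps B=0 W=0
Move 6: W@(4,4) -> caps B=0 W=0
Move 7: B@(3,1) -> caps B=0 W=0
Move 8: W@(1,0) -> caps B=0 W=0
Move 9: B@(3,4) -> caps B=1 W=0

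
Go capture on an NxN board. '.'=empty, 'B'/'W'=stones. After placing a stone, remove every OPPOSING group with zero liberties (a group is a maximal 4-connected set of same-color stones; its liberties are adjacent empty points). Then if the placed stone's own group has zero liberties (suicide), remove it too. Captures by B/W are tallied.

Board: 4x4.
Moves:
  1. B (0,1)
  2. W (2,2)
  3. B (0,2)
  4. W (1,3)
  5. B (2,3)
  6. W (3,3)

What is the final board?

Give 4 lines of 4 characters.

Move 1: B@(0,1) -> caps B=0 W=0
Move 2: W@(2,2) -> caps B=0 W=0
Move 3: B@(0,2) -> caps B=0 W=0
Move 4: W@(1,3) -> caps B=0 W=0
Move 5: B@(2,3) -> caps B=0 W=0
Move 6: W@(3,3) -> caps B=0 W=1

Answer: .BB.
...W
..W.
...W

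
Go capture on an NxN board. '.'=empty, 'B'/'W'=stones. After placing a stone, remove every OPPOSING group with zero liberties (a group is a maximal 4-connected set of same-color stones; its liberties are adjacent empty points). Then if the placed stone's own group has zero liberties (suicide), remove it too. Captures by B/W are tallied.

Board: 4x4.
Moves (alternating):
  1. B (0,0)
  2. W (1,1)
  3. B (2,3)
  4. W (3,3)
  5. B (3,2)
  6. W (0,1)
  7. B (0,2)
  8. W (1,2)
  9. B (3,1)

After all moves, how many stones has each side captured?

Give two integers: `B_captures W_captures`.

Answer: 1 0

Derivation:
Move 1: B@(0,0) -> caps B=0 W=0
Move 2: W@(1,1) -> caps B=0 W=0
Move 3: B@(2,3) -> caps B=0 W=0
Move 4: W@(3,3) -> caps B=0 W=0
Move 5: B@(3,2) -> caps B=1 W=0
Move 6: W@(0,1) -> caps B=1 W=0
Move 7: B@(0,2) -> caps B=1 W=0
Move 8: W@(1,2) -> caps B=1 W=0
Move 9: B@(3,1) -> caps B=1 W=0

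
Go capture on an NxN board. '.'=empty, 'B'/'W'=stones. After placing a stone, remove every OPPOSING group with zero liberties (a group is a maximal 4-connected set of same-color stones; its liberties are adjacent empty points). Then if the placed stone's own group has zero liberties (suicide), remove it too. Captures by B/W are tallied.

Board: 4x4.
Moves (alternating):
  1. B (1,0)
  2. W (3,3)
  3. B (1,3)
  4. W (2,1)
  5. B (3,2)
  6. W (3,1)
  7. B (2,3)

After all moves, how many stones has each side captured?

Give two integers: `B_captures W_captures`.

Answer: 1 0

Derivation:
Move 1: B@(1,0) -> caps B=0 W=0
Move 2: W@(3,3) -> caps B=0 W=0
Move 3: B@(1,3) -> caps B=0 W=0
Move 4: W@(2,1) -> caps B=0 W=0
Move 5: B@(3,2) -> caps B=0 W=0
Move 6: W@(3,1) -> caps B=0 W=0
Move 7: B@(2,3) -> caps B=1 W=0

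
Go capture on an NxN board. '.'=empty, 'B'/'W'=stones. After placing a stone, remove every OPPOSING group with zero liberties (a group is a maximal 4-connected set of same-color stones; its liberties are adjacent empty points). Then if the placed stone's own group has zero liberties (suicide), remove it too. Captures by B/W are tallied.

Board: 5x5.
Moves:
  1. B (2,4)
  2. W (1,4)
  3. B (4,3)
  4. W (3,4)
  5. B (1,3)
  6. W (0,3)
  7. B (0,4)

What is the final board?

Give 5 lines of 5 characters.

Answer: ...WB
...B.
....B
....W
...B.

Derivation:
Move 1: B@(2,4) -> caps B=0 W=0
Move 2: W@(1,4) -> caps B=0 W=0
Move 3: B@(4,3) -> caps B=0 W=0
Move 4: W@(3,4) -> caps B=0 W=0
Move 5: B@(1,3) -> caps B=0 W=0
Move 6: W@(0,3) -> caps B=0 W=0
Move 7: B@(0,4) -> caps B=1 W=0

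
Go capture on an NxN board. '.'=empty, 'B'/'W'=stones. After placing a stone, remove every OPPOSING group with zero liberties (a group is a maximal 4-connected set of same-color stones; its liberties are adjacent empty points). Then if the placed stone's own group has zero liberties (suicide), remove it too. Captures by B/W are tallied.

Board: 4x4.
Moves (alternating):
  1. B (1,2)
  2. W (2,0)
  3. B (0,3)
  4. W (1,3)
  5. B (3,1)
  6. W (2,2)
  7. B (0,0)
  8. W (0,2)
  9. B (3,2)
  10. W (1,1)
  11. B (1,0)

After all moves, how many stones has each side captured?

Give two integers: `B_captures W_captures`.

Answer: 0 2

Derivation:
Move 1: B@(1,2) -> caps B=0 W=0
Move 2: W@(2,0) -> caps B=0 W=0
Move 3: B@(0,3) -> caps B=0 W=0
Move 4: W@(1,3) -> caps B=0 W=0
Move 5: B@(3,1) -> caps B=0 W=0
Move 6: W@(2,2) -> caps B=0 W=0
Move 7: B@(0,0) -> caps B=0 W=0
Move 8: W@(0,2) -> caps B=0 W=1
Move 9: B@(3,2) -> caps B=0 W=1
Move 10: W@(1,1) -> caps B=0 W=2
Move 11: B@(1,0) -> caps B=0 W=2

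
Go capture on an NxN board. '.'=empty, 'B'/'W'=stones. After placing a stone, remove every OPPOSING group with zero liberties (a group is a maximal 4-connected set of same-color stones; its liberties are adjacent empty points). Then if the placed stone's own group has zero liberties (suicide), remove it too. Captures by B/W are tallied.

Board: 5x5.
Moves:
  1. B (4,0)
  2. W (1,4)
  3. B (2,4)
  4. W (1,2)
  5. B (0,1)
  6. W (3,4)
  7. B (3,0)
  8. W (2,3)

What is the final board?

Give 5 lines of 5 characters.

Move 1: B@(4,0) -> caps B=0 W=0
Move 2: W@(1,4) -> caps B=0 W=0
Move 3: B@(2,4) -> caps B=0 W=0
Move 4: W@(1,2) -> caps B=0 W=0
Move 5: B@(0,1) -> caps B=0 W=0
Move 6: W@(3,4) -> caps B=0 W=0
Move 7: B@(3,0) -> caps B=0 W=0
Move 8: W@(2,3) -> caps B=0 W=1

Answer: .B...
..W.W
...W.
B...W
B....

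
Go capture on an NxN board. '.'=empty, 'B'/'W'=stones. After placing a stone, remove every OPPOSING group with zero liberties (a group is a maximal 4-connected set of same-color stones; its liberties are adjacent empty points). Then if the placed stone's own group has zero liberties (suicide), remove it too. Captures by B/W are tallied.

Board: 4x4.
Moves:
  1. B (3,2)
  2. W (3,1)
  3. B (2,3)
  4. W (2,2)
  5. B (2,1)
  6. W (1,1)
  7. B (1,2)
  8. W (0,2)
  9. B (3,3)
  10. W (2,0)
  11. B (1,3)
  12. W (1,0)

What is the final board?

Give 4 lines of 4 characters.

Answer: ..W.
WWBB
WB.B
.WBB

Derivation:
Move 1: B@(3,2) -> caps B=0 W=0
Move 2: W@(3,1) -> caps B=0 W=0
Move 3: B@(2,3) -> caps B=0 W=0
Move 4: W@(2,2) -> caps B=0 W=0
Move 5: B@(2,1) -> caps B=0 W=0
Move 6: W@(1,1) -> caps B=0 W=0
Move 7: B@(1,2) -> caps B=1 W=0
Move 8: W@(0,2) -> caps B=1 W=0
Move 9: B@(3,3) -> caps B=1 W=0
Move 10: W@(2,0) -> caps B=1 W=0
Move 11: B@(1,3) -> caps B=1 W=0
Move 12: W@(1,0) -> caps B=1 W=0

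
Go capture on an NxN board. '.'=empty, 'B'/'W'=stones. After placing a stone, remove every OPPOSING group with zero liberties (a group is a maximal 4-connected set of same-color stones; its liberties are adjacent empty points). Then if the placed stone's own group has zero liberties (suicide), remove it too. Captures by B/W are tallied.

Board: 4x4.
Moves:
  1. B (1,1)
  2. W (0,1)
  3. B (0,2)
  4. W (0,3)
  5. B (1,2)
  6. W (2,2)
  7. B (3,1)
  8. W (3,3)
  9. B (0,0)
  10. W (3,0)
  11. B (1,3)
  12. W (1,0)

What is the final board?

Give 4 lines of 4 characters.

Answer: B.B.
WBBB
..W.
WB.W

Derivation:
Move 1: B@(1,1) -> caps B=0 W=0
Move 2: W@(0,1) -> caps B=0 W=0
Move 3: B@(0,2) -> caps B=0 W=0
Move 4: W@(0,3) -> caps B=0 W=0
Move 5: B@(1,2) -> caps B=0 W=0
Move 6: W@(2,2) -> caps B=0 W=0
Move 7: B@(3,1) -> caps B=0 W=0
Move 8: W@(3,3) -> caps B=0 W=0
Move 9: B@(0,0) -> caps B=1 W=0
Move 10: W@(3,0) -> caps B=1 W=0
Move 11: B@(1,3) -> caps B=2 W=0
Move 12: W@(1,0) -> caps B=2 W=0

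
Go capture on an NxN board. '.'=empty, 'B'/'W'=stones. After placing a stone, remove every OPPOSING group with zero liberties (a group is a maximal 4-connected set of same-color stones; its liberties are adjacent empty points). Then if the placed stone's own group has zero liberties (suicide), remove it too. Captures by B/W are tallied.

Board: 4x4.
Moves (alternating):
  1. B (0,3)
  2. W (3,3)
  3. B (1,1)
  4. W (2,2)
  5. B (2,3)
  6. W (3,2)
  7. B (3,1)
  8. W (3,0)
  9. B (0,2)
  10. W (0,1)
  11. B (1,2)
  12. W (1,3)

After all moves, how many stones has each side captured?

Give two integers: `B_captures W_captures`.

Move 1: B@(0,3) -> caps B=0 W=0
Move 2: W@(3,3) -> caps B=0 W=0
Move 3: B@(1,1) -> caps B=0 W=0
Move 4: W@(2,2) -> caps B=0 W=0
Move 5: B@(2,3) -> caps B=0 W=0
Move 6: W@(3,2) -> caps B=0 W=0
Move 7: B@(3,1) -> caps B=0 W=0
Move 8: W@(3,0) -> caps B=0 W=0
Move 9: B@(0,2) -> caps B=0 W=0
Move 10: W@(0,1) -> caps B=0 W=0
Move 11: B@(1,2) -> caps B=0 W=0
Move 12: W@(1,3) -> caps B=0 W=1

Answer: 0 1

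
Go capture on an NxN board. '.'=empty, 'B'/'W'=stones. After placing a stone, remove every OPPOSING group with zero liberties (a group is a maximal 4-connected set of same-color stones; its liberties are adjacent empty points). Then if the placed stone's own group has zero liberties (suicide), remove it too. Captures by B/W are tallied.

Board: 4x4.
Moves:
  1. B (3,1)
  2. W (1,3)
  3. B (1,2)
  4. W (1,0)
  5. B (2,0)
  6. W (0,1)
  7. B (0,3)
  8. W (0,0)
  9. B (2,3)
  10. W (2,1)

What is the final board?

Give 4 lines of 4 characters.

Answer: WW.B
W.B.
BW.B
.B..

Derivation:
Move 1: B@(3,1) -> caps B=0 W=0
Move 2: W@(1,3) -> caps B=0 W=0
Move 3: B@(1,2) -> caps B=0 W=0
Move 4: W@(1,0) -> caps B=0 W=0
Move 5: B@(2,0) -> caps B=0 W=0
Move 6: W@(0,1) -> caps B=0 W=0
Move 7: B@(0,3) -> caps B=0 W=0
Move 8: W@(0,0) -> caps B=0 W=0
Move 9: B@(2,3) -> caps B=1 W=0
Move 10: W@(2,1) -> caps B=1 W=0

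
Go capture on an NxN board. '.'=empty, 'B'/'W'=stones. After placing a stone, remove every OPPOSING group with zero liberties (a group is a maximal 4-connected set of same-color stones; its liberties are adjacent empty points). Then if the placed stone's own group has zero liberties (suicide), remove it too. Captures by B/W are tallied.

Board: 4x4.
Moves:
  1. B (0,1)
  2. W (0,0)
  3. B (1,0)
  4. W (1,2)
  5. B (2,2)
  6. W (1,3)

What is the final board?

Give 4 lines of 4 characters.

Answer: .B..
B.WW
..B.
....

Derivation:
Move 1: B@(0,1) -> caps B=0 W=0
Move 2: W@(0,0) -> caps B=0 W=0
Move 3: B@(1,0) -> caps B=1 W=0
Move 4: W@(1,2) -> caps B=1 W=0
Move 5: B@(2,2) -> caps B=1 W=0
Move 6: W@(1,3) -> caps B=1 W=0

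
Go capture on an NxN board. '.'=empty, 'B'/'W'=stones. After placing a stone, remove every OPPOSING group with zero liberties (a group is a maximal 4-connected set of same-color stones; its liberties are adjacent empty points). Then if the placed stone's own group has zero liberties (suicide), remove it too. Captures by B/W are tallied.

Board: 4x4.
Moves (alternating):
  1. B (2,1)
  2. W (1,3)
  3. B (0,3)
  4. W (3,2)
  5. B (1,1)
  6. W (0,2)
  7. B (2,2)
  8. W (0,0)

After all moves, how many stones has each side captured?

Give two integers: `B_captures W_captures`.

Answer: 0 1

Derivation:
Move 1: B@(2,1) -> caps B=0 W=0
Move 2: W@(1,3) -> caps B=0 W=0
Move 3: B@(0,3) -> caps B=0 W=0
Move 4: W@(3,2) -> caps B=0 W=0
Move 5: B@(1,1) -> caps B=0 W=0
Move 6: W@(0,2) -> caps B=0 W=1
Move 7: B@(2,2) -> caps B=0 W=1
Move 8: W@(0,0) -> caps B=0 W=1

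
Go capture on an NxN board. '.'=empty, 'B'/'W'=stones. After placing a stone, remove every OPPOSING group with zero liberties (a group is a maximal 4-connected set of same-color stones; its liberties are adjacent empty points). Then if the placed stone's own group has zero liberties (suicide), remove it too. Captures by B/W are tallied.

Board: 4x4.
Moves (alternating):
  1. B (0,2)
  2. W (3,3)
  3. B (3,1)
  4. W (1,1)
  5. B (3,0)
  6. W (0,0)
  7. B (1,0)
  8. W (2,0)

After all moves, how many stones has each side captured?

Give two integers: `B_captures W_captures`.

Answer: 0 1

Derivation:
Move 1: B@(0,2) -> caps B=0 W=0
Move 2: W@(3,3) -> caps B=0 W=0
Move 3: B@(3,1) -> caps B=0 W=0
Move 4: W@(1,1) -> caps B=0 W=0
Move 5: B@(3,0) -> caps B=0 W=0
Move 6: W@(0,0) -> caps B=0 W=0
Move 7: B@(1,0) -> caps B=0 W=0
Move 8: W@(2,0) -> caps B=0 W=1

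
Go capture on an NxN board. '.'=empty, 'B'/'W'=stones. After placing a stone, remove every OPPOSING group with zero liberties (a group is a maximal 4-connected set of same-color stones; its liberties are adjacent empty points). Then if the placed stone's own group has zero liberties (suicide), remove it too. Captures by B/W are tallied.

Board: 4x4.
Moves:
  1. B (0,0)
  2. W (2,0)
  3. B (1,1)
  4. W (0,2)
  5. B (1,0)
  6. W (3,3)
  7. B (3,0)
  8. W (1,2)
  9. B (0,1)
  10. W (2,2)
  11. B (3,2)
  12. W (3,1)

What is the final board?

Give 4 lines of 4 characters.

Answer: BBW.
BBW.
W.W.
.W.W

Derivation:
Move 1: B@(0,0) -> caps B=0 W=0
Move 2: W@(2,0) -> caps B=0 W=0
Move 3: B@(1,1) -> caps B=0 W=0
Move 4: W@(0,2) -> caps B=0 W=0
Move 5: B@(1,0) -> caps B=0 W=0
Move 6: W@(3,3) -> caps B=0 W=0
Move 7: B@(3,0) -> caps B=0 W=0
Move 8: W@(1,2) -> caps B=0 W=0
Move 9: B@(0,1) -> caps B=0 W=0
Move 10: W@(2,2) -> caps B=0 W=0
Move 11: B@(3,2) -> caps B=0 W=0
Move 12: W@(3,1) -> caps B=0 W=2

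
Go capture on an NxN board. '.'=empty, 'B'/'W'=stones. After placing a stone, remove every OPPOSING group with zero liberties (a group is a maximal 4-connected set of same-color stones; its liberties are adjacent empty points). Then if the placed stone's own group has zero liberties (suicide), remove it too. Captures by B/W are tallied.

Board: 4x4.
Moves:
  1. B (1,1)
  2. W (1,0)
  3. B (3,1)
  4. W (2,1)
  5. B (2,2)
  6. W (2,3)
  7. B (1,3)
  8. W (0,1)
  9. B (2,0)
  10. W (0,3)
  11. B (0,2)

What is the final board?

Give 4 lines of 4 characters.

Answer: .WB.
WB.B
B.BW
.B..

Derivation:
Move 1: B@(1,1) -> caps B=0 W=0
Move 2: W@(1,0) -> caps B=0 W=0
Move 3: B@(3,1) -> caps B=0 W=0
Move 4: W@(2,1) -> caps B=0 W=0
Move 5: B@(2,2) -> caps B=0 W=0
Move 6: W@(2,3) -> caps B=0 W=0
Move 7: B@(1,3) -> caps B=0 W=0
Move 8: W@(0,1) -> caps B=0 W=0
Move 9: B@(2,0) -> caps B=1 W=0
Move 10: W@(0,3) -> caps B=1 W=0
Move 11: B@(0,2) -> caps B=2 W=0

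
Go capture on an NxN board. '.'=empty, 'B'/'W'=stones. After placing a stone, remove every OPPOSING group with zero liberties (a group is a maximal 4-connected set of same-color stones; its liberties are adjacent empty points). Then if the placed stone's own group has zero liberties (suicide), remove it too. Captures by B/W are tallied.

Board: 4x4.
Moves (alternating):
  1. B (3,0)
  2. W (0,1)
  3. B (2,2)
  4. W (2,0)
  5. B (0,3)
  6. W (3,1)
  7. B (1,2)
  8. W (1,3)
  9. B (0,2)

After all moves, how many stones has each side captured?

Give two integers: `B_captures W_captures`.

Move 1: B@(3,0) -> caps B=0 W=0
Move 2: W@(0,1) -> caps B=0 W=0
Move 3: B@(2,2) -> caps B=0 W=0
Move 4: W@(2,0) -> caps B=0 W=0
Move 5: B@(0,3) -> caps B=0 W=0
Move 6: W@(3,1) -> caps B=0 W=1
Move 7: B@(1,2) -> caps B=0 W=1
Move 8: W@(1,3) -> caps B=0 W=1
Move 9: B@(0,2) -> caps B=0 W=1

Answer: 0 1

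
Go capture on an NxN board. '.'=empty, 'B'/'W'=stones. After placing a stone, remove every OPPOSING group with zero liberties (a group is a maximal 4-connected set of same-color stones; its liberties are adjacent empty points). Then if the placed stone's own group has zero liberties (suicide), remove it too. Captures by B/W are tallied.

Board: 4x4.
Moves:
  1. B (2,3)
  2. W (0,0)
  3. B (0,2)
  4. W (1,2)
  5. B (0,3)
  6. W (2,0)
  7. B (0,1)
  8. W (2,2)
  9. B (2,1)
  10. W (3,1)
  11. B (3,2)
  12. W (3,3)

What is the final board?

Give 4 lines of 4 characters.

Answer: WBBB
..W.
WBWB
.W.W

Derivation:
Move 1: B@(2,3) -> caps B=0 W=0
Move 2: W@(0,0) -> caps B=0 W=0
Move 3: B@(0,2) -> caps B=0 W=0
Move 4: W@(1,2) -> caps B=0 W=0
Move 5: B@(0,3) -> caps B=0 W=0
Move 6: W@(2,0) -> caps B=0 W=0
Move 7: B@(0,1) -> caps B=0 W=0
Move 8: W@(2,2) -> caps B=0 W=0
Move 9: B@(2,1) -> caps B=0 W=0
Move 10: W@(3,1) -> caps B=0 W=0
Move 11: B@(3,2) -> caps B=0 W=0
Move 12: W@(3,3) -> caps B=0 W=1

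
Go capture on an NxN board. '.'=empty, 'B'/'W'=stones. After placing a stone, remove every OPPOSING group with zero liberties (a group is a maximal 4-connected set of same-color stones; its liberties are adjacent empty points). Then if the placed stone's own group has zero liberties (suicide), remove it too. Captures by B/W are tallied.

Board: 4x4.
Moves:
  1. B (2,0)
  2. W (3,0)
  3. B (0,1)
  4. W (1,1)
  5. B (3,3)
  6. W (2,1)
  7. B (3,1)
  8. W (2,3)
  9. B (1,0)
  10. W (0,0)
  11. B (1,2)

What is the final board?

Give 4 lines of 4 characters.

Move 1: B@(2,0) -> caps B=0 W=0
Move 2: W@(3,0) -> caps B=0 W=0
Move 3: B@(0,1) -> caps B=0 W=0
Move 4: W@(1,1) -> caps B=0 W=0
Move 5: B@(3,3) -> caps B=0 W=0
Move 6: W@(2,1) -> caps B=0 W=0
Move 7: B@(3,1) -> caps B=1 W=0
Move 8: W@(2,3) -> caps B=1 W=0
Move 9: B@(1,0) -> caps B=1 W=0
Move 10: W@(0,0) -> caps B=1 W=0
Move 11: B@(1,2) -> caps B=1 W=0

Answer: .B..
BWB.
BW.W
.B.B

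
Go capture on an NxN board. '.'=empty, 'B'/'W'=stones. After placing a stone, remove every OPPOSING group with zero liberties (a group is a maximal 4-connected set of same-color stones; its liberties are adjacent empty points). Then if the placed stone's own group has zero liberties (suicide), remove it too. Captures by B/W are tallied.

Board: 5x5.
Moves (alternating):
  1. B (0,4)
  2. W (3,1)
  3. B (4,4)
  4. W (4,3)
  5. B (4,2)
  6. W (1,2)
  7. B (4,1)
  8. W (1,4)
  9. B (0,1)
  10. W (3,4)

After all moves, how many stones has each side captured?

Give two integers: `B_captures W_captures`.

Move 1: B@(0,4) -> caps B=0 W=0
Move 2: W@(3,1) -> caps B=0 W=0
Move 3: B@(4,4) -> caps B=0 W=0
Move 4: W@(4,3) -> caps B=0 W=0
Move 5: B@(4,2) -> caps B=0 W=0
Move 6: W@(1,2) -> caps B=0 W=0
Move 7: B@(4,1) -> caps B=0 W=0
Move 8: W@(1,4) -> caps B=0 W=0
Move 9: B@(0,1) -> caps B=0 W=0
Move 10: W@(3,4) -> caps B=0 W=1

Answer: 0 1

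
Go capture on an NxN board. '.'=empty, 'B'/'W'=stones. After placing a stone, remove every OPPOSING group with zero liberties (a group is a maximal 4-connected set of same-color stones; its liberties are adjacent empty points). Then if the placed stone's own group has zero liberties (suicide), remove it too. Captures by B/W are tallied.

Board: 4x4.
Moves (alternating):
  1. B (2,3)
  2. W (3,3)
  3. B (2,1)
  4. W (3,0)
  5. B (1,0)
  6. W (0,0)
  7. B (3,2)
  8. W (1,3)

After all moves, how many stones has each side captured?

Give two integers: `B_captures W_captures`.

Answer: 1 0

Derivation:
Move 1: B@(2,3) -> caps B=0 W=0
Move 2: W@(3,3) -> caps B=0 W=0
Move 3: B@(2,1) -> caps B=0 W=0
Move 4: W@(3,0) -> caps B=0 W=0
Move 5: B@(1,0) -> caps B=0 W=0
Move 6: W@(0,0) -> caps B=0 W=0
Move 7: B@(3,2) -> caps B=1 W=0
Move 8: W@(1,3) -> caps B=1 W=0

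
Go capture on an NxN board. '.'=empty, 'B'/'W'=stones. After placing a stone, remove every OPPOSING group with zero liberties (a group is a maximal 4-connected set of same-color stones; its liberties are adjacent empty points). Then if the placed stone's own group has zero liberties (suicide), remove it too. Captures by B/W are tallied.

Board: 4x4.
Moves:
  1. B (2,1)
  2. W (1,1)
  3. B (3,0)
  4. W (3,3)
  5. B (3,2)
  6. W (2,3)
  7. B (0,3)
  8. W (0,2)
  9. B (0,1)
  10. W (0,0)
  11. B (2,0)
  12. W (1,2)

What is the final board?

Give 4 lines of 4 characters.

Move 1: B@(2,1) -> caps B=0 W=0
Move 2: W@(1,1) -> caps B=0 W=0
Move 3: B@(3,0) -> caps B=0 W=0
Move 4: W@(3,3) -> caps B=0 W=0
Move 5: B@(3,2) -> caps B=0 W=0
Move 6: W@(2,3) -> caps B=0 W=0
Move 7: B@(0,3) -> caps B=0 W=0
Move 8: W@(0,2) -> caps B=0 W=0
Move 9: B@(0,1) -> caps B=0 W=0
Move 10: W@(0,0) -> caps B=0 W=1
Move 11: B@(2,0) -> caps B=0 W=1
Move 12: W@(1,2) -> caps B=0 W=1

Answer: W.WB
.WW.
BB.W
B.BW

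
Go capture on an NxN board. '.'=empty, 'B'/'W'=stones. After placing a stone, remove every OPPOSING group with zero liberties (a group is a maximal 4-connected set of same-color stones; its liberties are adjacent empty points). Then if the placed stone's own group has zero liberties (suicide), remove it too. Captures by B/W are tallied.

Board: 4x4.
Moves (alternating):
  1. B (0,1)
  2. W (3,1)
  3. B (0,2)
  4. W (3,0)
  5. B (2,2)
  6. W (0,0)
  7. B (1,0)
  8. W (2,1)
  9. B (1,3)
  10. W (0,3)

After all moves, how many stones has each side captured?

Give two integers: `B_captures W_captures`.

Move 1: B@(0,1) -> caps B=0 W=0
Move 2: W@(3,1) -> caps B=0 W=0
Move 3: B@(0,2) -> caps B=0 W=0
Move 4: W@(3,0) -> caps B=0 W=0
Move 5: B@(2,2) -> caps B=0 W=0
Move 6: W@(0,0) -> caps B=0 W=0
Move 7: B@(1,0) -> caps B=1 W=0
Move 8: W@(2,1) -> caps B=1 W=0
Move 9: B@(1,3) -> caps B=1 W=0
Move 10: W@(0,3) -> caps B=1 W=0

Answer: 1 0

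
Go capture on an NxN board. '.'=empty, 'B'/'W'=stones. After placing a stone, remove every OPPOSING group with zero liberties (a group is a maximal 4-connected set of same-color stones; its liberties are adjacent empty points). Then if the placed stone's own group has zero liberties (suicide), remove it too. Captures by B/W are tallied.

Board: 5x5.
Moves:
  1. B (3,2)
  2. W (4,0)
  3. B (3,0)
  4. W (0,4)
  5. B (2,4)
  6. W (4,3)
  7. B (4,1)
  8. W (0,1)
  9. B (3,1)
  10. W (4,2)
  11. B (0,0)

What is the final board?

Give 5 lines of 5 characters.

Move 1: B@(3,2) -> caps B=0 W=0
Move 2: W@(4,0) -> caps B=0 W=0
Move 3: B@(3,0) -> caps B=0 W=0
Move 4: W@(0,4) -> caps B=0 W=0
Move 5: B@(2,4) -> caps B=0 W=0
Move 6: W@(4,3) -> caps B=0 W=0
Move 7: B@(4,1) -> caps B=1 W=0
Move 8: W@(0,1) -> caps B=1 W=0
Move 9: B@(3,1) -> caps B=1 W=0
Move 10: W@(4,2) -> caps B=1 W=0
Move 11: B@(0,0) -> caps B=1 W=0

Answer: BW..W
.....
....B
BBB..
.BWW.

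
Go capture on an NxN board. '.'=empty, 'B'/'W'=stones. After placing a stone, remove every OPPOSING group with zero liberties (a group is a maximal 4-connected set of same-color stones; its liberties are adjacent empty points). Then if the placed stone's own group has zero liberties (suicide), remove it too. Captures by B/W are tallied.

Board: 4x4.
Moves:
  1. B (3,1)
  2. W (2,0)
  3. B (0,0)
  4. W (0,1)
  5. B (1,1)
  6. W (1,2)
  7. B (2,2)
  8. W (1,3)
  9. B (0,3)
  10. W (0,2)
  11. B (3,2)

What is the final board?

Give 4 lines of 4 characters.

Move 1: B@(3,1) -> caps B=0 W=0
Move 2: W@(2,0) -> caps B=0 W=0
Move 3: B@(0,0) -> caps B=0 W=0
Move 4: W@(0,1) -> caps B=0 W=0
Move 5: B@(1,1) -> caps B=0 W=0
Move 6: W@(1,2) -> caps B=0 W=0
Move 7: B@(2,2) -> caps B=0 W=0
Move 8: W@(1,3) -> caps B=0 W=0
Move 9: B@(0,3) -> caps B=0 W=0
Move 10: W@(0,2) -> caps B=0 W=1
Move 11: B@(3,2) -> caps B=0 W=1

Answer: BWW.
.BWW
W.B.
.BB.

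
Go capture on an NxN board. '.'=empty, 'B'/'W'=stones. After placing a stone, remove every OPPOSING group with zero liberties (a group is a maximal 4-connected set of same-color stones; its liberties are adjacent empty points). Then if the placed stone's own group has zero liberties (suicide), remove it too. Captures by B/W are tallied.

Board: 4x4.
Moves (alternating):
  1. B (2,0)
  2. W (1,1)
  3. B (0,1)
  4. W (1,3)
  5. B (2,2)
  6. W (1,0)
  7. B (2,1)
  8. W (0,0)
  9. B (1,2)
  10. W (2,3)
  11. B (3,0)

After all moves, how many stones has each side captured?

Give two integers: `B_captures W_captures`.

Answer: 3 0

Derivation:
Move 1: B@(2,0) -> caps B=0 W=0
Move 2: W@(1,1) -> caps B=0 W=0
Move 3: B@(0,1) -> caps B=0 W=0
Move 4: W@(1,3) -> caps B=0 W=0
Move 5: B@(2,2) -> caps B=0 W=0
Move 6: W@(1,0) -> caps B=0 W=0
Move 7: B@(2,1) -> caps B=0 W=0
Move 8: W@(0,0) -> caps B=0 W=0
Move 9: B@(1,2) -> caps B=3 W=0
Move 10: W@(2,3) -> caps B=3 W=0
Move 11: B@(3,0) -> caps B=3 W=0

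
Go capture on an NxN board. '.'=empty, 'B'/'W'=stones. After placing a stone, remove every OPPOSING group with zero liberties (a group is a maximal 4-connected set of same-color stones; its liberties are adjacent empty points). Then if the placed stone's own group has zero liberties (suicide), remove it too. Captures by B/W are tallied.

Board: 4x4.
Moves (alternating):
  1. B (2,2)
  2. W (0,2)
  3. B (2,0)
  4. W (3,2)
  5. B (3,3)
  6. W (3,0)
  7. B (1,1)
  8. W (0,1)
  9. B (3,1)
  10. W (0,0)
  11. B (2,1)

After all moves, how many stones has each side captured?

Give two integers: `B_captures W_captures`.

Move 1: B@(2,2) -> caps B=0 W=0
Move 2: W@(0,2) -> caps B=0 W=0
Move 3: B@(2,0) -> caps B=0 W=0
Move 4: W@(3,2) -> caps B=0 W=0
Move 5: B@(3,3) -> caps B=0 W=0
Move 6: W@(3,0) -> caps B=0 W=0
Move 7: B@(1,1) -> caps B=0 W=0
Move 8: W@(0,1) -> caps B=0 W=0
Move 9: B@(3,1) -> caps B=2 W=0
Move 10: W@(0,0) -> caps B=2 W=0
Move 11: B@(2,1) -> caps B=2 W=0

Answer: 2 0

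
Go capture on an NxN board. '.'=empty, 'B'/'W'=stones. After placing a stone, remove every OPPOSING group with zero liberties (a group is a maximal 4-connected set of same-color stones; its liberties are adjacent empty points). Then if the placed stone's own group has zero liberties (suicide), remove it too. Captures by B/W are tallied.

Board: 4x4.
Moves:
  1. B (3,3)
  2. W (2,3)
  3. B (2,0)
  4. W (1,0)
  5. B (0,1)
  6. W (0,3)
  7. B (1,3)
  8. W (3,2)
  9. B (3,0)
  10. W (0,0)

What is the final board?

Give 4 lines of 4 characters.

Move 1: B@(3,3) -> caps B=0 W=0
Move 2: W@(2,3) -> caps B=0 W=0
Move 3: B@(2,0) -> caps B=0 W=0
Move 4: W@(1,0) -> caps B=0 W=0
Move 5: B@(0,1) -> caps B=0 W=0
Move 6: W@(0,3) -> caps B=0 W=0
Move 7: B@(1,3) -> caps B=0 W=0
Move 8: W@(3,2) -> caps B=0 W=1
Move 9: B@(3,0) -> caps B=0 W=1
Move 10: W@(0,0) -> caps B=0 W=1

Answer: WB.W
W..B
B..W
B.W.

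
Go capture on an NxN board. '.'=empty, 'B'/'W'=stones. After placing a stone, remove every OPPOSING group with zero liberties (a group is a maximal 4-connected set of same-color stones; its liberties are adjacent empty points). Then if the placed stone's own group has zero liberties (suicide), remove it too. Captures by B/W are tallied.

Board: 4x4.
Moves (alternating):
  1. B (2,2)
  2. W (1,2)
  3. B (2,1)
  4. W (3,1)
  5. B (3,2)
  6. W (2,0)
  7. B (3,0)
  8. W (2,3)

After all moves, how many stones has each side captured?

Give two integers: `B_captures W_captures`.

Move 1: B@(2,2) -> caps B=0 W=0
Move 2: W@(1,2) -> caps B=0 W=0
Move 3: B@(2,1) -> caps B=0 W=0
Move 4: W@(3,1) -> caps B=0 W=0
Move 5: B@(3,2) -> caps B=0 W=0
Move 6: W@(2,0) -> caps B=0 W=0
Move 7: B@(3,0) -> caps B=1 W=0
Move 8: W@(2,3) -> caps B=1 W=0

Answer: 1 0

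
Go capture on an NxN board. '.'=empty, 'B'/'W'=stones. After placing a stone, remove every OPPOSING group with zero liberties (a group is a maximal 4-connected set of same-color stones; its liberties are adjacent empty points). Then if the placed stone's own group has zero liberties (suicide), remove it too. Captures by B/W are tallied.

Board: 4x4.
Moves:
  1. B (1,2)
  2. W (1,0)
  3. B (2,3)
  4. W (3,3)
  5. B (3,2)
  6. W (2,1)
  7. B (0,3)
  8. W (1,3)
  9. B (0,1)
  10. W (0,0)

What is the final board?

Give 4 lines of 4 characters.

Answer: WB.B
W.B.
.W.B
..B.

Derivation:
Move 1: B@(1,2) -> caps B=0 W=0
Move 2: W@(1,0) -> caps B=0 W=0
Move 3: B@(2,3) -> caps B=0 W=0
Move 4: W@(3,3) -> caps B=0 W=0
Move 5: B@(3,2) -> caps B=1 W=0
Move 6: W@(2,1) -> caps B=1 W=0
Move 7: B@(0,3) -> caps B=1 W=0
Move 8: W@(1,3) -> caps B=1 W=0
Move 9: B@(0,1) -> caps B=1 W=0
Move 10: W@(0,0) -> caps B=1 W=0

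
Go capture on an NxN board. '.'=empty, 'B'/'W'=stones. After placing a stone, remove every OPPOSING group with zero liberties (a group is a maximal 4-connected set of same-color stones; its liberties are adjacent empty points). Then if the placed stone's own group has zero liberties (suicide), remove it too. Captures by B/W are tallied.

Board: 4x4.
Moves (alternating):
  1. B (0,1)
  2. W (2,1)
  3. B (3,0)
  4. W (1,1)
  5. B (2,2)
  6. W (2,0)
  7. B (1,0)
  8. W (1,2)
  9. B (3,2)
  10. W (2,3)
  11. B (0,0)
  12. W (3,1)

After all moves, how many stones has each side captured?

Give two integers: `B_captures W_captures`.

Move 1: B@(0,1) -> caps B=0 W=0
Move 2: W@(2,1) -> caps B=0 W=0
Move 3: B@(3,0) -> caps B=0 W=0
Move 4: W@(1,1) -> caps B=0 W=0
Move 5: B@(2,2) -> caps B=0 W=0
Move 6: W@(2,0) -> caps B=0 W=0
Move 7: B@(1,0) -> caps B=0 W=0
Move 8: W@(1,2) -> caps B=0 W=0
Move 9: B@(3,2) -> caps B=0 W=0
Move 10: W@(2,3) -> caps B=0 W=0
Move 11: B@(0,0) -> caps B=0 W=0
Move 12: W@(3,1) -> caps B=0 W=1

Answer: 0 1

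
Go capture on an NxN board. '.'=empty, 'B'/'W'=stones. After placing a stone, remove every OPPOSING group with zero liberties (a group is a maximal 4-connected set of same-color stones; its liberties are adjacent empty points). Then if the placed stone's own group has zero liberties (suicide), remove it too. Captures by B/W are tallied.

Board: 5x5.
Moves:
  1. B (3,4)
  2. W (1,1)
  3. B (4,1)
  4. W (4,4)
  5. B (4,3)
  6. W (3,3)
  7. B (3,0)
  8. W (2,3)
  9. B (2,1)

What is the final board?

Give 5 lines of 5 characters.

Answer: .....
.W...
.B.W.
B..WB
.B.B.

Derivation:
Move 1: B@(3,4) -> caps B=0 W=0
Move 2: W@(1,1) -> caps B=0 W=0
Move 3: B@(4,1) -> caps B=0 W=0
Move 4: W@(4,4) -> caps B=0 W=0
Move 5: B@(4,3) -> caps B=1 W=0
Move 6: W@(3,3) -> caps B=1 W=0
Move 7: B@(3,0) -> caps B=1 W=0
Move 8: W@(2,3) -> caps B=1 W=0
Move 9: B@(2,1) -> caps B=1 W=0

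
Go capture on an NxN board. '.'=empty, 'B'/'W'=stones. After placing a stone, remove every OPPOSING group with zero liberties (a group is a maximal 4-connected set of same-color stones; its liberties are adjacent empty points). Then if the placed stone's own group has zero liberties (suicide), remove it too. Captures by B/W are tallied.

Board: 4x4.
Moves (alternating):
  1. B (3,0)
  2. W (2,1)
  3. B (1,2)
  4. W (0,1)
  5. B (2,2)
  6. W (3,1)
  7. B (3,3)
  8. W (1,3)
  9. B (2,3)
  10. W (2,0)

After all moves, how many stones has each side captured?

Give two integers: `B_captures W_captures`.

Move 1: B@(3,0) -> caps B=0 W=0
Move 2: W@(2,1) -> caps B=0 W=0
Move 3: B@(1,2) -> caps B=0 W=0
Move 4: W@(0,1) -> caps B=0 W=0
Move 5: B@(2,2) -> caps B=0 W=0
Move 6: W@(3,1) -> caps B=0 W=0
Move 7: B@(3,3) -> caps B=0 W=0
Move 8: W@(1,3) -> caps B=0 W=0
Move 9: B@(2,3) -> caps B=0 W=0
Move 10: W@(2,0) -> caps B=0 W=1

Answer: 0 1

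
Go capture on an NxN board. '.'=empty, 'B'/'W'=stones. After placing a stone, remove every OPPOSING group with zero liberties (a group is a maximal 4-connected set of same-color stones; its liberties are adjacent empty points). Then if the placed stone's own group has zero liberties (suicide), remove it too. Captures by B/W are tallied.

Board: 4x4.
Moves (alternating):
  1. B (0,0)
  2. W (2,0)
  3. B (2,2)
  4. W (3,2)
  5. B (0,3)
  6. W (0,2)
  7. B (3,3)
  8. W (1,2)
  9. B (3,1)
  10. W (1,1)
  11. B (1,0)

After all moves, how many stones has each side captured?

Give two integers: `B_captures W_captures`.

Move 1: B@(0,0) -> caps B=0 W=0
Move 2: W@(2,0) -> caps B=0 W=0
Move 3: B@(2,2) -> caps B=0 W=0
Move 4: W@(3,2) -> caps B=0 W=0
Move 5: B@(0,3) -> caps B=0 W=0
Move 6: W@(0,2) -> caps B=0 W=0
Move 7: B@(3,3) -> caps B=0 W=0
Move 8: W@(1,2) -> caps B=0 W=0
Move 9: B@(3,1) -> caps B=1 W=0
Move 10: W@(1,1) -> caps B=1 W=0
Move 11: B@(1,0) -> caps B=1 W=0

Answer: 1 0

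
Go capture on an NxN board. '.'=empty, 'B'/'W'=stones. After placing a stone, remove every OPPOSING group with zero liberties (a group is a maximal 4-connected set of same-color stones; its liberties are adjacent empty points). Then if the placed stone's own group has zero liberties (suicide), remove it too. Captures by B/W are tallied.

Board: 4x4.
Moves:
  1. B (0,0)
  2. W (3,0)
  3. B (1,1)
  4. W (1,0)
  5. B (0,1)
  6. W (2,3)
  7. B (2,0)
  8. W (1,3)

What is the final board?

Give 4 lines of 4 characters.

Answer: BB..
.B.W
B..W
W...

Derivation:
Move 1: B@(0,0) -> caps B=0 W=0
Move 2: W@(3,0) -> caps B=0 W=0
Move 3: B@(1,1) -> caps B=0 W=0
Move 4: W@(1,0) -> caps B=0 W=0
Move 5: B@(0,1) -> caps B=0 W=0
Move 6: W@(2,3) -> caps B=0 W=0
Move 7: B@(2,0) -> caps B=1 W=0
Move 8: W@(1,3) -> caps B=1 W=0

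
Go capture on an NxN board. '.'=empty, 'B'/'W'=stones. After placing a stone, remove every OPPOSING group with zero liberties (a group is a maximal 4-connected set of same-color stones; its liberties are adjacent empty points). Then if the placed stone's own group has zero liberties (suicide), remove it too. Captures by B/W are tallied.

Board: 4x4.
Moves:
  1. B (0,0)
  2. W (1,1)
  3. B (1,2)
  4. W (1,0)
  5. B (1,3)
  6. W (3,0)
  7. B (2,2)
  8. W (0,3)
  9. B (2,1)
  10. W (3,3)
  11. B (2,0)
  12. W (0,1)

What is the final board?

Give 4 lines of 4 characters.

Answer: .W.W
WWBB
BBB.
W..W

Derivation:
Move 1: B@(0,0) -> caps B=0 W=0
Move 2: W@(1,1) -> caps B=0 W=0
Move 3: B@(1,2) -> caps B=0 W=0
Move 4: W@(1,0) -> caps B=0 W=0
Move 5: B@(1,3) -> caps B=0 W=0
Move 6: W@(3,0) -> caps B=0 W=0
Move 7: B@(2,2) -> caps B=0 W=0
Move 8: W@(0,3) -> caps B=0 W=0
Move 9: B@(2,1) -> caps B=0 W=0
Move 10: W@(3,3) -> caps B=0 W=0
Move 11: B@(2,0) -> caps B=0 W=0
Move 12: W@(0,1) -> caps B=0 W=1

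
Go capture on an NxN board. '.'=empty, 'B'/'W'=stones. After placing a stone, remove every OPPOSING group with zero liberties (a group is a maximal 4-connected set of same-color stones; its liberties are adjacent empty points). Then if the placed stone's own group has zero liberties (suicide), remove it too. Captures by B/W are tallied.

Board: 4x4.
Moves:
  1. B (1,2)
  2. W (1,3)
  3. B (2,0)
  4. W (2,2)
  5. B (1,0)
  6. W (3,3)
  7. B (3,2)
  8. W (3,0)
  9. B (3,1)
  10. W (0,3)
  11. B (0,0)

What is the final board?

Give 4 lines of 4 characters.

Move 1: B@(1,2) -> caps B=0 W=0
Move 2: W@(1,3) -> caps B=0 W=0
Move 3: B@(2,0) -> caps B=0 W=0
Move 4: W@(2,2) -> caps B=0 W=0
Move 5: B@(1,0) -> caps B=0 W=0
Move 6: W@(3,3) -> caps B=0 W=0
Move 7: B@(3,2) -> caps B=0 W=0
Move 8: W@(3,0) -> caps B=0 W=0
Move 9: B@(3,1) -> caps B=1 W=0
Move 10: W@(0,3) -> caps B=1 W=0
Move 11: B@(0,0) -> caps B=1 W=0

Answer: B..W
B.BW
B.W.
.BBW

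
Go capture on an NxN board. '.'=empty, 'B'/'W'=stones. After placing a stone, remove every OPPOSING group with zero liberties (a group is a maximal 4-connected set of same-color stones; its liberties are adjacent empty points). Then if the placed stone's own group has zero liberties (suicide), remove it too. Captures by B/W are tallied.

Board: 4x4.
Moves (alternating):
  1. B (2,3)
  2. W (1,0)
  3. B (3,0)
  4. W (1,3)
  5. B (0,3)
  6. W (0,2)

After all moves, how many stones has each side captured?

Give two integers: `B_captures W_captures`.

Move 1: B@(2,3) -> caps B=0 W=0
Move 2: W@(1,0) -> caps B=0 W=0
Move 3: B@(3,0) -> caps B=0 W=0
Move 4: W@(1,3) -> caps B=0 W=0
Move 5: B@(0,3) -> caps B=0 W=0
Move 6: W@(0,2) -> caps B=0 W=1

Answer: 0 1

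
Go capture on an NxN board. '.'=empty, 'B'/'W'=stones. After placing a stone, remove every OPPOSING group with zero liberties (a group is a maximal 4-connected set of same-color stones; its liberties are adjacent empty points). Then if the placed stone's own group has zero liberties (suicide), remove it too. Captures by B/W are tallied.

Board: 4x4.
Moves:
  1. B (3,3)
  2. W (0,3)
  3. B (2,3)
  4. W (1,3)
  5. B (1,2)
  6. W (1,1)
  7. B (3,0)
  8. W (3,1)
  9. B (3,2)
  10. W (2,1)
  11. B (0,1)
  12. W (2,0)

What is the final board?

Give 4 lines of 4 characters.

Move 1: B@(3,3) -> caps B=0 W=0
Move 2: W@(0,3) -> caps B=0 W=0
Move 3: B@(2,3) -> caps B=0 W=0
Move 4: W@(1,3) -> caps B=0 W=0
Move 5: B@(1,2) -> caps B=0 W=0
Move 6: W@(1,1) -> caps B=0 W=0
Move 7: B@(3,0) -> caps B=0 W=0
Move 8: W@(3,1) -> caps B=0 W=0
Move 9: B@(3,2) -> caps B=0 W=0
Move 10: W@(2,1) -> caps B=0 W=0
Move 11: B@(0,1) -> caps B=0 W=0
Move 12: W@(2,0) -> caps B=0 W=1

Answer: .B.W
.WBW
WW.B
.WBB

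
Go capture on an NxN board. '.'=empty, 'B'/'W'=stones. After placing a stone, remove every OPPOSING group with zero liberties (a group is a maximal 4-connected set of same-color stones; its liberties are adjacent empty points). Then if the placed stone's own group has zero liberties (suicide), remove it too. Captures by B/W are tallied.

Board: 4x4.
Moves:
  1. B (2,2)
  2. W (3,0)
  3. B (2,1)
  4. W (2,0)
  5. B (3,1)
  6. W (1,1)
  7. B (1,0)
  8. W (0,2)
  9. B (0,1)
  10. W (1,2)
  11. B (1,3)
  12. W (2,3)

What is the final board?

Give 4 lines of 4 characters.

Answer: .BW.
BWWB
.BBW
.B..

Derivation:
Move 1: B@(2,2) -> caps B=0 W=0
Move 2: W@(3,0) -> caps B=0 W=0
Move 3: B@(2,1) -> caps B=0 W=0
Move 4: W@(2,0) -> caps B=0 W=0
Move 5: B@(3,1) -> caps B=0 W=0
Move 6: W@(1,1) -> caps B=0 W=0
Move 7: B@(1,0) -> caps B=2 W=0
Move 8: W@(0,2) -> caps B=2 W=0
Move 9: B@(0,1) -> caps B=2 W=0
Move 10: W@(1,2) -> caps B=2 W=0
Move 11: B@(1,3) -> caps B=2 W=0
Move 12: W@(2,3) -> caps B=2 W=0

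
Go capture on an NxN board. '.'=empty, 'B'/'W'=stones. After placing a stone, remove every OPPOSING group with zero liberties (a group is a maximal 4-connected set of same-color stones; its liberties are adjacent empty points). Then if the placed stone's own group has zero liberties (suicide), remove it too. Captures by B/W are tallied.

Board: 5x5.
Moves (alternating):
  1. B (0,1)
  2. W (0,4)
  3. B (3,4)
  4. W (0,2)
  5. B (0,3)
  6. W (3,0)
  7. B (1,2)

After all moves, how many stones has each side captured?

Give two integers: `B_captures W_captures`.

Answer: 1 0

Derivation:
Move 1: B@(0,1) -> caps B=0 W=0
Move 2: W@(0,4) -> caps B=0 W=0
Move 3: B@(3,4) -> caps B=0 W=0
Move 4: W@(0,2) -> caps B=0 W=0
Move 5: B@(0,3) -> caps B=0 W=0
Move 6: W@(3,0) -> caps B=0 W=0
Move 7: B@(1,2) -> caps B=1 W=0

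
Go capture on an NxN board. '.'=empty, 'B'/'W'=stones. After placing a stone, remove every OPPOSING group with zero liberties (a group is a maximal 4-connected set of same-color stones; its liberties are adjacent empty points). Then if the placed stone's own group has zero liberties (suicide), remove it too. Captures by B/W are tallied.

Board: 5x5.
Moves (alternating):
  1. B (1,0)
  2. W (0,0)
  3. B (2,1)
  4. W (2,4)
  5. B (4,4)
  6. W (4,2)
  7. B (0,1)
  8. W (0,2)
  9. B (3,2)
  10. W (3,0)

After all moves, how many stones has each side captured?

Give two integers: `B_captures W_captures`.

Answer: 1 0

Derivation:
Move 1: B@(1,0) -> caps B=0 W=0
Move 2: W@(0,0) -> caps B=0 W=0
Move 3: B@(2,1) -> caps B=0 W=0
Move 4: W@(2,4) -> caps B=0 W=0
Move 5: B@(4,4) -> caps B=0 W=0
Move 6: W@(4,2) -> caps B=0 W=0
Move 7: B@(0,1) -> caps B=1 W=0
Move 8: W@(0,2) -> caps B=1 W=0
Move 9: B@(3,2) -> caps B=1 W=0
Move 10: W@(3,0) -> caps B=1 W=0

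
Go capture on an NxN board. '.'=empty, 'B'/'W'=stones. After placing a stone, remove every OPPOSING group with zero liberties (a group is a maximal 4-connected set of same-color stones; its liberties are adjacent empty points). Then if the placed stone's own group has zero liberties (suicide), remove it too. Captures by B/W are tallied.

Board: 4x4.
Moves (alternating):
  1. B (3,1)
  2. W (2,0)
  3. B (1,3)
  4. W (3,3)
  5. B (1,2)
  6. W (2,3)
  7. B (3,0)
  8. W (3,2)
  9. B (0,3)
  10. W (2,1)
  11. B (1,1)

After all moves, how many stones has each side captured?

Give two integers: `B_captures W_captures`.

Answer: 0 2

Derivation:
Move 1: B@(3,1) -> caps B=0 W=0
Move 2: W@(2,0) -> caps B=0 W=0
Move 3: B@(1,3) -> caps B=0 W=0
Move 4: W@(3,3) -> caps B=0 W=0
Move 5: B@(1,2) -> caps B=0 W=0
Move 6: W@(2,3) -> caps B=0 W=0
Move 7: B@(3,0) -> caps B=0 W=0
Move 8: W@(3,2) -> caps B=0 W=0
Move 9: B@(0,3) -> caps B=0 W=0
Move 10: W@(2,1) -> caps B=0 W=2
Move 11: B@(1,1) -> caps B=0 W=2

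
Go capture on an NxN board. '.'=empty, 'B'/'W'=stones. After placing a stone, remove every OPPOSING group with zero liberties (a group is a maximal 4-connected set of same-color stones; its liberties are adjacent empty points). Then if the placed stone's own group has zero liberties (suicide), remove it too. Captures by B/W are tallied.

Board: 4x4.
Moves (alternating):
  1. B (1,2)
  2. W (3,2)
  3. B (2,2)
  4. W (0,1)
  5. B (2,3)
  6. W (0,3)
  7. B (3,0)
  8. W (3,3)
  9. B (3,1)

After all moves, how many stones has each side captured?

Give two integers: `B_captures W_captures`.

Move 1: B@(1,2) -> caps B=0 W=0
Move 2: W@(3,2) -> caps B=0 W=0
Move 3: B@(2,2) -> caps B=0 W=0
Move 4: W@(0,1) -> caps B=0 W=0
Move 5: B@(2,3) -> caps B=0 W=0
Move 6: W@(0,3) -> caps B=0 W=0
Move 7: B@(3,0) -> caps B=0 W=0
Move 8: W@(3,3) -> caps B=0 W=0
Move 9: B@(3,1) -> caps B=2 W=0

Answer: 2 0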